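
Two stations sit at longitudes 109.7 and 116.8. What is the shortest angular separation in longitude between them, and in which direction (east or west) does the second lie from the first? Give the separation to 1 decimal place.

Raw difference: 116.8 − 109.7 = 7.1°.
Normalise into (−180°, 180°]: 7.1° stays 7.1°.
Positive ⇒ the second point lies to the east; separation 7.1°.

7.1° east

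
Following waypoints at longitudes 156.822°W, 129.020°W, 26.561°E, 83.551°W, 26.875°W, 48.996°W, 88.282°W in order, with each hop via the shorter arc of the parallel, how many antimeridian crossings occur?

Leg 1: -156.822° → -129.020°, shortest Δλ = 27.802° (east) — does not cross 180°.
Leg 2: -129.020° → +26.561°, shortest Δλ = 155.581° (east) — does not cross 180°.
Leg 3: +26.561° → -83.551°, shortest Δλ = -110.112° (west) — does not cross 180°.
Leg 4: -83.551° → -26.875°, shortest Δλ = 56.676° (east) — does not cross 180°.
Leg 5: -26.875° → -48.996°, shortest Δλ = -22.121° (west) — does not cross 180°.
Leg 6: -48.996° → -88.282°, shortest Δλ = -39.286° (west) — does not cross 180°.
Total crossings: 0.

0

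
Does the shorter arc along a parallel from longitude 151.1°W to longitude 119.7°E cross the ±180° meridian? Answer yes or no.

Yes

Naïve |119.7 − -151.1| = 270.8° > 180°, so the shorter arc goes the other way round — across 180°.
Signed shortest Δλ = ((119.7 − -151.1 + 180) mod 360) − 180 = -89.2°.
Going west by 89.2° from -151.1° passes through 180° before reaching +119.7°.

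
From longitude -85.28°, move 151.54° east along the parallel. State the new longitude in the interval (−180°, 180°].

Start at -85.28°; shift +151.54° → +66.26°.
+66.26° already lies in (−180°, 180°].

+66.26°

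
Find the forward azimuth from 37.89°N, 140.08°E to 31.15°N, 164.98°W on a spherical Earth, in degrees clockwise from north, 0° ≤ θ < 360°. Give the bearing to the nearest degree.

Δλ = -164.98 − 140.08 = -305.06°; wrapped into (−180°, 180°]: 54.94°.
θ = atan2( sin Δλ · cos φ₂ , cos φ₁ · sin φ₂ − sin φ₁ · cos φ₂ · cos Δλ )
  = atan2(0.70053, 0.10631) = 81.371° → normalised to [0°, 360°): 81.371°.

81°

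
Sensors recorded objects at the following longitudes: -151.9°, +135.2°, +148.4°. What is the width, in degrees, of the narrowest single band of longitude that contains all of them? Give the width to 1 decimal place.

72.9°

Sort the longitudes: -151.9°, +135.2°, +148.4°.
Eastward gaps between consecutive values (wrapping around): 287.1°, 13.2°, 59.7°.
Largest gap = 287.1° ⇒ minimal covering band is its complement: 360° − 287.1° = 72.9°.
Band runs from +135.2° eastward to -151.9°, crossing the antimeridian.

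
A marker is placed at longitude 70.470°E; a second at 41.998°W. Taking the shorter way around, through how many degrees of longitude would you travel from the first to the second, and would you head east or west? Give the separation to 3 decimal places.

Raw difference: -41.998 − 70.470 = -112.468°.
Normalise into (−180°, 180°]: -112.468° stays -112.468°.
Negative ⇒ the second point lies to the west; separation 112.468°.

112.468° west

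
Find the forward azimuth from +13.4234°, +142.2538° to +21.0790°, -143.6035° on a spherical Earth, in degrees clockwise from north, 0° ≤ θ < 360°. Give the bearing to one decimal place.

72.1°

Δλ = -143.6035 − 142.2538 = -285.8573°; wrapped into (−180°, 180°]: 74.1427°.
θ = atan2( sin Δλ · cos φ₂ , cos φ₁ · sin φ₂ − sin φ₁ · cos φ₂ · cos Δλ )
  = atan2(0.89758, 0.29064) = 72.058° → normalised to [0°, 360°): 72.058°.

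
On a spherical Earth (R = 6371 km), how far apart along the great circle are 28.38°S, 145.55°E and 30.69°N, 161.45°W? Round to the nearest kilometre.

Δλ = -161.45 − 145.55 = -307.00°; wrapped into (−180°, 180°]: 53.00°.
Δφ = 30.69 − -28.38 = 59.07°.
a = sin²(Δφ/2) + cos φ₁ · cos φ₂ · sin²(Δλ/2) = 0.393636.
c = 2·atan2(√a, √(1−a)) = 1.35643 rad → d = 6371·c ≈ 8641.82 km.

8642 km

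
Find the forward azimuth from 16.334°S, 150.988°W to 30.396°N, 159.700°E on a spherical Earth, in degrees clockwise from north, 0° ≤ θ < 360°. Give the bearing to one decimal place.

Δλ = 159.700 − -150.988 = 310.688°; wrapped into (−180°, 180°]: -49.312°.
θ = atan2( sin Δλ · cos φ₂ , cos φ₁ · sin φ₂ − sin φ₁ · cos φ₂ · cos Δλ )
  = atan2(-0.65405, 0.64370) = -45.457° → normalised to [0°, 360°): 314.543°.

314.5°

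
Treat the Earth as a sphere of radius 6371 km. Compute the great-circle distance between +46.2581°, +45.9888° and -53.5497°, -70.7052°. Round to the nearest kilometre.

15564 km

Δλ = -70.7052 − 45.9888 = -116.6940°.
Δφ = -53.5497 − 46.2581 = -99.8078°.
a = sin²(Δφ/2) + cos φ₁ · cos φ₂ · sin²(Δλ/2) = 0.882832.
c = 2·atan2(√a, √(1−a)) = 2.44287 rad → d = 6371·c ≈ 15563.51 km.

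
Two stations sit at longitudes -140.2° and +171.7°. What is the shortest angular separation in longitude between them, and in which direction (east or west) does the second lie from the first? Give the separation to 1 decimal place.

Raw difference: 171.7 − -140.2 = 311.9°.
Normalise into (−180°, 180°]: 311.9° − 360° = -48.1°.
Negative ⇒ the second point lies to the west; separation 48.1°.

48.1° west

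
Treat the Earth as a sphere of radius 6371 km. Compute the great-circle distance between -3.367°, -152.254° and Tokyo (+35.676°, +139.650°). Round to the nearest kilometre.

Δλ = 139.650 − -152.254 = 291.904°; wrapped into (−180°, 180°]: -68.096°.
Δφ = 35.676 − -3.367 = 39.043°.
a = sin²(Δφ/2) + cos φ₁ · cos φ₂ · sin²(Δλ/2) = 0.365867.
c = 2·atan2(√a, √(1−a)) = 1.29920 rad → d = 6371·c ≈ 8277.23 km.

8277 km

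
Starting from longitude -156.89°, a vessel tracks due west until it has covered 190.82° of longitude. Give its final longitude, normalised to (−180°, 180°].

+12.29°

Start at -156.89°; shift −190.82° → -347.71°.
-347.71° lies outside (−180°, 180°]; add 360° → +12.29°.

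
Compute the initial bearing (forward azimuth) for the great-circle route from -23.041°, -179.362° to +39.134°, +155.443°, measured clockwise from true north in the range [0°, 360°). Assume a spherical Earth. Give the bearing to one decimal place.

Δλ = 155.443 − -179.362 = 334.805°; wrapped into (−180°, 180°]: -25.195°.
θ = atan2( sin Δλ · cos φ₂ , cos φ₁ · sin φ₂ − sin φ₁ · cos φ₂ · cos Δλ )
  = atan2(-0.33020, 0.85550) = -21.106° → normalised to [0°, 360°): 338.894°.

338.9°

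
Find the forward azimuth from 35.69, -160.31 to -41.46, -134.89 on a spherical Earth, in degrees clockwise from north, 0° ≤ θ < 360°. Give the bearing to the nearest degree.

Δλ = -134.89 − -160.31 = 25.42°.
θ = atan2( sin Δλ · cos φ₂ , cos φ₁ · sin φ₂ − sin φ₁ · cos φ₂ · cos Δλ )
  = atan2(0.32169, -0.93263) = 160.969° → normalised to [0°, 360°): 160.969°.

161°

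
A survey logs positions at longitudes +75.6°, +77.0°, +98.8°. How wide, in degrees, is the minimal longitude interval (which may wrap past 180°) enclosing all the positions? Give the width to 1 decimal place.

Sort the longitudes: +75.6°, +77.0°, +98.8°.
Eastward gaps between consecutive values (wrapping around): 1.4°, 21.8°, 336.8°.
Largest gap = 336.8° ⇒ minimal covering band is its complement: 360° − 336.8° = 23.2°.
Band runs from +75.6° eastward to +98.8°.

23.2°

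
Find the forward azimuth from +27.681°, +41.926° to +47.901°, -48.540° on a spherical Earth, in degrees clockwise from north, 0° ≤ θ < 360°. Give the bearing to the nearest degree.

315°

Δλ = -48.540 − 41.926 = -90.466°.
θ = atan2( sin Δλ · cos φ₂ , cos φ₁ · sin φ₂ − sin φ₁ · cos φ₂ · cos Δλ )
  = atan2(-0.67039, 0.65960) = -45.465° → normalised to [0°, 360°): 314.535°.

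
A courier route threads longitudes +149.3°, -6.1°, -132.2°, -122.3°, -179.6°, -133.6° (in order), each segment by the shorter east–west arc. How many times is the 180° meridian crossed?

Leg 1: +149.3° → -6.1°, shortest Δλ = -155.4° (west) — does not cross 180°.
Leg 2: -6.1° → -132.2°, shortest Δλ = -126.1° (west) — does not cross 180°.
Leg 3: -132.2° → -122.3°, shortest Δλ = 9.9° (east) — does not cross 180°.
Leg 4: -122.3° → -179.6°, shortest Δλ = -57.3° (west) — does not cross 180°.
Leg 5: -179.6° → -133.6°, shortest Δλ = 46.0° (east) — does not cross 180°.
Total crossings: 0.

0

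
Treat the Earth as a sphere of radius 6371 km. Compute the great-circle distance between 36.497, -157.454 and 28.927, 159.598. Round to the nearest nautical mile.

2198 nmi

Δλ = 159.598 − -157.454 = 317.052°; wrapped into (−180°, 180°]: -42.948°.
Δφ = 28.927 − 36.497 = -7.570°.
a = sin²(Δφ/2) + cos φ₁ · cos φ₂ · sin²(Δλ/2) = 0.098649.
c = 2·atan2(√a, √(1−a)) = 0.63898 rad → d = 6371·c ≈ 4070.96 km ≈ 2198.14 nmi.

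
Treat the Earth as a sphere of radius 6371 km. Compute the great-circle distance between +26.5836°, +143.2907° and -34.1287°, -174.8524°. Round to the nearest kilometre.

8064 km

Δλ = -174.8524 − 143.2907 = -318.1431°; wrapped into (−180°, 180°]: 41.8569°.
Δφ = -34.1287 − 26.5836 = -60.7123°.
a = sin²(Δφ/2) + cos φ₁ · cos φ₂ · sin²(Δλ/2) = 0.349856.
c = 2·atan2(√a, √(1−a)) = 1.26580 rad → d = 6371·c ≈ 8064.42 km.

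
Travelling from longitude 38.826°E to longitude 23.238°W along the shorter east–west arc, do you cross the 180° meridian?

Signed shortest Δλ = ((-23.238 − 38.826 + 180) mod 360) − 180 = -62.064°.
Going west by 62.064° from +38.826° reaches -23.238° without touching 180°.

No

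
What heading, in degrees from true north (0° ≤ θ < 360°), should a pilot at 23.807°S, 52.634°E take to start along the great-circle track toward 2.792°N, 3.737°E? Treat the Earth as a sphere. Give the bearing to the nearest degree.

292°

Δλ = 3.737 − 52.634 = -48.897°.
θ = atan2( sin Δλ · cos φ₂ , cos φ₁ · sin φ₂ − sin φ₁ · cos φ₂ · cos Δλ )
  = atan2(-0.75263, 0.30962) = -67.639° → normalised to [0°, 360°): 292.361°.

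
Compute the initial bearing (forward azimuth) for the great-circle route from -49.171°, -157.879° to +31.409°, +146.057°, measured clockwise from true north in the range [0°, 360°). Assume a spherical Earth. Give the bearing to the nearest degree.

Δλ = 146.057 − -157.879 = 303.936°; wrapped into (−180°, 180°]: -56.064°.
θ = atan2( sin Δλ · cos φ₂ , cos φ₁ · sin φ₂ − sin φ₁ · cos φ₂ · cos Δλ )
  = atan2(-0.70809, 0.70125) = -45.278° → normalised to [0°, 360°): 314.722°.

315°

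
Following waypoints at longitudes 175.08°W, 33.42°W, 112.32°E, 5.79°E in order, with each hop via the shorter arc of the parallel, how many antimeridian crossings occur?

0

Leg 1: -175.08° → -33.42°, shortest Δλ = 141.66° (east) — does not cross 180°.
Leg 2: -33.42° → +112.32°, shortest Δλ = 145.74° (east) — does not cross 180°.
Leg 3: +112.32° → +5.79°, shortest Δλ = -106.53° (west) — does not cross 180°.
Total crossings: 0.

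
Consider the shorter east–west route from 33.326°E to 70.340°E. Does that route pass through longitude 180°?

No

Signed shortest Δλ = ((70.340 − 33.326 + 180) mod 360) − 180 = 37.014°.
Going east by 37.014° from +33.326° reaches +70.340° without touching 180°.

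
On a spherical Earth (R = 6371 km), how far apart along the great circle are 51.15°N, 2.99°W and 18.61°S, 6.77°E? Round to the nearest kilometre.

7815 km

Δλ = 6.77 − -2.99 = 9.76°.
Δφ = -18.61 − 51.15 = -69.76°.
a = sin²(Δφ/2) + cos φ₁ · cos φ₂ · sin²(Δλ/2) = 0.331325.
c = 2·atan2(√a, √(1−a)) = 1.22670 rad → d = 6371·c ≈ 7815.29 km.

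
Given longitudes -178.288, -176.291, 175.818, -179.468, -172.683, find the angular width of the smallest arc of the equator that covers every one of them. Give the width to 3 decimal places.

11.499°

Sort the longitudes: -179.468°, -178.288°, -176.291°, -172.683°, +175.818°.
Eastward gaps between consecutive values (wrapping around): 1.180°, 1.997°, 3.608°, 348.501°, 4.714°.
Largest gap = 348.501° ⇒ minimal covering band is its complement: 360° − 348.501° = 11.499°.
Band runs from +175.818° eastward to -172.683°, crossing the antimeridian.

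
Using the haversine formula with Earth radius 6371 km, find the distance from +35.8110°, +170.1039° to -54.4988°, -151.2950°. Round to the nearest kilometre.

10699 km

Δλ = -151.2950 − 170.1039 = -321.3989°; wrapped into (−180°, 180°]: 38.6011°.
Δφ = -54.4988 − 35.8110 = -90.3098°.
a = sin²(Δφ/2) + cos φ₁ · cos φ₂ · sin²(Δλ/2) = 0.554151.
c = 2·atan2(√a, √(1−a)) = 1.67931 rad → d = 6371·c ≈ 10698.89 km.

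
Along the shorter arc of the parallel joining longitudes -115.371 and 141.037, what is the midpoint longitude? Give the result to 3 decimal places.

Signed shortest Δλ from -115.371° to +141.037° is -103.592°.
Midpoint longitude = -115.371° + (-103.592°)/2 = -115.371° − 51.796° = -167.167°.
(The naïve average (-115.371 + +141.037)/2 = 12.833° is on the wrong side of the globe.)

-167.167°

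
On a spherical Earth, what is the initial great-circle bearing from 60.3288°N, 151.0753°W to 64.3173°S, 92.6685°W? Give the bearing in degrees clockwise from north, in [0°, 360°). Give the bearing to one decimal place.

Δλ = -92.6685 − -151.0753 = 58.4068°.
θ = atan2( sin Δλ · cos φ₂ , cos φ₁ · sin φ₂ − sin φ₁ · cos φ₂ · cos Δλ )
  = atan2(0.36915, -0.64339) = 150.154° → normalised to [0°, 360°): 150.154°.

150.2°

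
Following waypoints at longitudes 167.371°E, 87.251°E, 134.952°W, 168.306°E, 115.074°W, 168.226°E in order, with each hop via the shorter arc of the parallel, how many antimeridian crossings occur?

4

Leg 1: +167.371° → +87.251°, shortest Δλ = -80.12° (west) — does not cross 180°.
Leg 2: +87.251° → -134.952°, shortest Δλ = 137.797° (east) — crosses 180°.
Leg 3: -134.952° → +168.306°, shortest Δλ = -56.742° (west) — crosses 180°.
Leg 4: +168.306° → -115.074°, shortest Δλ = 76.62° (east) — crosses 180°.
Leg 5: -115.074° → +168.226°, shortest Δλ = -76.7° (west) — crosses 180°.
Total crossings: 4.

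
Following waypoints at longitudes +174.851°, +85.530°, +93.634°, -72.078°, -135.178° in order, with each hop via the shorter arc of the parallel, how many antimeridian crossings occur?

0

Leg 1: +174.851° → +85.530°, shortest Δλ = -89.321° (west) — does not cross 180°.
Leg 2: +85.530° → +93.634°, shortest Δλ = 8.104° (east) — does not cross 180°.
Leg 3: +93.634° → -72.078°, shortest Δλ = -165.712° (west) — does not cross 180°.
Leg 4: -72.078° → -135.178°, shortest Δλ = -63.1° (west) — does not cross 180°.
Total crossings: 0.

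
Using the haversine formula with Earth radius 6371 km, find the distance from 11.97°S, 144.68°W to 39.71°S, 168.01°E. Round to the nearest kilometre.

Δλ = 168.01 − -144.68 = 312.69°; wrapped into (−180°, 180°]: -47.31°.
Δφ = -39.71 − -11.97 = -27.74°.
a = sin²(Δφ/2) + cos φ₁ · cos φ₂ · sin²(Δλ/2) = 0.178616.
c = 2·atan2(√a, √(1−a)) = 0.87269 rad → d = 6371·c ≈ 5559.91 km.

5560 km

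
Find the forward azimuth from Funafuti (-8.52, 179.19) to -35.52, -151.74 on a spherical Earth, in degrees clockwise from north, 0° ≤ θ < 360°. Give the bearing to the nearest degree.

Δλ = -151.74 − 179.19 = -330.93°; wrapped into (−180°, 180°]: 29.07°.
θ = atan2( sin Δλ · cos φ₂ , cos φ₁ · sin φ₂ − sin φ₁ · cos φ₂ · cos Δλ )
  = atan2(0.39546, -0.46918) = 139.873° → normalised to [0°, 360°): 139.873°.

140°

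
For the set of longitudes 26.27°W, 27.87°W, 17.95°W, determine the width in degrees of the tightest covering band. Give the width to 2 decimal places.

9.92°

Sort the longitudes: -27.87°, -26.27°, -17.95°.
Eastward gaps between consecutive values (wrapping around): 1.60°, 8.32°, 350.08°.
Largest gap = 350.08° ⇒ minimal covering band is its complement: 360° − 350.08° = 9.92°.
Band runs from -27.87° eastward to -17.95°.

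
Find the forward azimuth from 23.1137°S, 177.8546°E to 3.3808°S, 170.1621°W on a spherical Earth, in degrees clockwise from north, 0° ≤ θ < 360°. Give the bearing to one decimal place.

32.2°

Δλ = -170.1621 − 177.8546 = -348.0167°; wrapped into (−180°, 180°]: 11.9833°.
θ = atan2( sin Δλ · cos φ₂ , cos φ₁ · sin φ₂ − sin φ₁ · cos φ₂ · cos Δλ )
  = atan2(0.20727, 0.32910) = 32.203° → normalised to [0°, 360°): 32.203°.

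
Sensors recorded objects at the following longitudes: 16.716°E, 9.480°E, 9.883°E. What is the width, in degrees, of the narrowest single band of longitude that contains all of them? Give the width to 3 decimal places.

7.236°

Sort the longitudes: +9.480°, +9.883°, +16.716°.
Eastward gaps between consecutive values (wrapping around): 0.403°, 6.833°, 352.764°.
Largest gap = 352.764° ⇒ minimal covering band is its complement: 360° − 352.764° = 7.236°.
Band runs from +9.480° eastward to +16.716°.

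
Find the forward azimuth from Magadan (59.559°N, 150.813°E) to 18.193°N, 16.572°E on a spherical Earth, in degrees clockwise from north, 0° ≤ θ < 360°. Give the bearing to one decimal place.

Δλ = 16.572 − 150.813 = -134.241°.
θ = atan2( sin Δλ · cos φ₂ , cos φ₁ · sin φ₂ − sin φ₁ · cos φ₂ · cos Δλ )
  = atan2(-0.68060, 0.72962) = -43.009° → normalised to [0°, 360°): 316.991°.

317.0°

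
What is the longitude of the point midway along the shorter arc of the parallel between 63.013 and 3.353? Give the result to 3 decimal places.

+33.183°

Signed shortest Δλ from +63.013° to +3.353° is -59.660°.
Midpoint longitude = +63.013° + (-59.660°)/2 = +63.013° − 29.830° = +33.183°.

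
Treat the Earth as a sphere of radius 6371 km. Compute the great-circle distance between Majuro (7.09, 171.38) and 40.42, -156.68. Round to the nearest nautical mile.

Δλ = -156.68 − 171.38 = -328.06°; wrapped into (−180°, 180°]: 31.94°.
Δφ = 40.42 − 7.09 = 33.33°.
a = sin²(Δφ/2) + cos φ₁ · cos φ₂ · sin²(Δλ/2) = 0.139430.
c = 2·atan2(√a, √(1−a)) = 0.76535 rad → d = 6371·c ≈ 4876.04 km ≈ 2632.85 nmi.

2633 nmi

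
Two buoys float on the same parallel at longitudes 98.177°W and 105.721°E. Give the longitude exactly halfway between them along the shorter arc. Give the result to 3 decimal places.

176.228°W

Signed shortest Δλ from -98.177° to +105.721° is -156.102°.
Midpoint longitude = -98.177° + (-156.102°)/2 = -98.177° − 78.051° = -176.228°.
(The naïve average (-98.177 + +105.721)/2 = 3.772° is on the wrong side of the globe.)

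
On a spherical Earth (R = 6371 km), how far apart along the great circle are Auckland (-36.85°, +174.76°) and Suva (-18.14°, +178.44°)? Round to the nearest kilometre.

Δλ = 178.44 − 174.76 = 3.68°.
Δφ = -18.14 − -36.85 = 18.71°.
a = sin²(Δφ/2) + cos φ₁ · cos φ₂ · sin²(Δλ/2) = 0.027207.
c = 2·atan2(√a, √(1−a)) = 0.33140 rad → d = 6371·c ≈ 2111.38 km.

2111 km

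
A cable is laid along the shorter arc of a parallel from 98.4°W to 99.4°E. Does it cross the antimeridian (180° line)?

Yes

Naïve |99.4 − -98.4| = 197.8° > 180°, so the shorter arc goes the other way round — across 180°.
Signed shortest Δλ = ((99.4 − -98.4 + 180) mod 360) − 180 = -162.2°.
Going west by 162.2° from -98.4° passes through 180° before reaching +99.4°.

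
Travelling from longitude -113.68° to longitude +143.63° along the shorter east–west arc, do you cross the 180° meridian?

Naïve |143.63 − -113.68| = 257.31° > 180°, so the shorter arc goes the other way round — across 180°.
Signed shortest Δλ = ((143.63 − -113.68 + 180) mod 360) − 180 = -102.69°.
Going west by 102.69° from -113.68° passes through 180° before reaching +143.63°.

Yes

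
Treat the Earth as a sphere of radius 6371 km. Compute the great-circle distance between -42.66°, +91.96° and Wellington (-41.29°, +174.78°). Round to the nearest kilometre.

Δλ = 174.78 − 91.96 = 82.82°.
Δφ = -41.29 − -42.66 = 1.37°.
a = sin²(Δφ/2) + cos φ₁ · cos φ₂ · sin²(Δλ/2) = 0.241889.
c = 2·atan2(√a, √(1−a)) = 1.02836 rad → d = 6371·c ≈ 6551.70 km.

6552 km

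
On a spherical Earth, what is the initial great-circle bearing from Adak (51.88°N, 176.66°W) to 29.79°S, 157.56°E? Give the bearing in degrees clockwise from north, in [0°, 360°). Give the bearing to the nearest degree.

202°

Δλ = 157.56 − -176.66 = 334.22°; wrapped into (−180°, 180°]: -25.78°.
θ = atan2( sin Δλ · cos φ₂ , cos φ₁ · sin φ₂ − sin φ₁ · cos φ₂ · cos Δλ )
  = atan2(-0.37744, -0.92150) = -157.726° → normalised to [0°, 360°): 202.274°.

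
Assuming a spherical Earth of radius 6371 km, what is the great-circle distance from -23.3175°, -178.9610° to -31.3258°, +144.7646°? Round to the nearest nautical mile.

1984 nmi

Δλ = 144.7646 − -178.9610 = 323.7256°; wrapped into (−180°, 180°]: -36.2744°.
Δφ = -31.3258 − -23.3175 = -8.0083°.
a = sin²(Δφ/2) + cos φ₁ · cos φ₂ · sin²(Δλ/2) = 0.080893.
c = 2·atan2(√a, √(1−a)) = 0.57680 rad → d = 6371·c ≈ 3674.76 km ≈ 1984.21 nmi.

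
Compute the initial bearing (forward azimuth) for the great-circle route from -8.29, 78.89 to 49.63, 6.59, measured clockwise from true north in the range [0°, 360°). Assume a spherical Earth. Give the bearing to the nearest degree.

322°

Δλ = 6.59 − 78.89 = -72.30°.
θ = atan2( sin Δλ · cos φ₂ , cos φ₁ · sin φ₂ − sin φ₁ · cos φ₂ · cos Δλ )
  = atan2(-0.61706, 0.78231) = -38.265° → normalised to [0°, 360°): 321.735°.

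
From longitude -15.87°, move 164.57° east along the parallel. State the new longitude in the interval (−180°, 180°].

+148.70°

Start at -15.87°; shift +164.57° → +148.70°.
+148.70° already lies in (−180°, 180°].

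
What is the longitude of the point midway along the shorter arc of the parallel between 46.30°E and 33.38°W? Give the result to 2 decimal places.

Signed shortest Δλ from +46.30° to -33.38° is -79.68°.
Midpoint longitude = +46.30° + (-79.68°)/2 = +46.30° − 39.84° = +6.46°.

6.46°E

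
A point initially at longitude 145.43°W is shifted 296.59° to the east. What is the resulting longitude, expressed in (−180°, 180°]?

151.16°E

Start at -145.43°; shift +296.59° → +151.16°.
+151.16° already lies in (−180°, 180°].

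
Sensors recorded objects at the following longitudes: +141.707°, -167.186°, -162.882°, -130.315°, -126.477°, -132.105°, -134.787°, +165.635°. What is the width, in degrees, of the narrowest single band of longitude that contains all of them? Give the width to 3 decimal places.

Sort the longitudes: -167.186°, -162.882°, -134.787°, -132.105°, -130.315°, -126.477°, +141.707°, +165.635°.
Eastward gaps between consecutive values (wrapping around): 4.304°, 28.095°, 2.682°, 1.790°, 3.838°, 268.184°, 23.928°, 27.179°.
Largest gap = 268.184° ⇒ minimal covering band is its complement: 360° − 268.184° = 91.816°.
Band runs from +141.707° eastward to -126.477°, crossing the antimeridian.

91.816°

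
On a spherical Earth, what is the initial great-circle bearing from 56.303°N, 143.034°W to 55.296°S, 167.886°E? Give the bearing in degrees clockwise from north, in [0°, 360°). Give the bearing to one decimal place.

Δλ = 167.886 − -143.034 = 310.920°; wrapped into (−180°, 180°]: -49.080°.
θ = atan2( sin Δλ · cos φ₂ , cos φ₁ · sin φ₂ − sin φ₁ · cos φ₂ · cos Δλ )
  = atan2(-0.43021, -0.76637) = -150.692° → normalised to [0°, 360°): 209.308°.

209.3°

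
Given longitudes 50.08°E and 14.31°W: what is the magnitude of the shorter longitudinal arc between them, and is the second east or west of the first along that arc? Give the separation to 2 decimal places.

Raw difference: -14.31 − 50.08 = -64.39°.
Normalise into (−180°, 180°]: -64.39° stays -64.39°.
Negative ⇒ the second point lies to the west; separation 64.39°.

64.39° west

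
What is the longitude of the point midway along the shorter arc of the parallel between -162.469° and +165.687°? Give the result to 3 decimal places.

-178.391°

Signed shortest Δλ from -162.469° to +165.687° is -31.844°.
Midpoint longitude = -162.469° + (-31.844°)/2 = -162.469° − 15.922° = -178.391°.
(The naïve average (-162.469 + +165.687)/2 = 1.609° is on the wrong side of the globe.)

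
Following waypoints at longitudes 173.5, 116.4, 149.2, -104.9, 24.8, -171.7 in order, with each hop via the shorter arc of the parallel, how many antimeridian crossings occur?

Leg 1: +173.5° → +116.4°, shortest Δλ = -57.1° (west) — does not cross 180°.
Leg 2: +116.4° → +149.2°, shortest Δλ = 32.8° (east) — does not cross 180°.
Leg 3: +149.2° → -104.9°, shortest Δλ = 105.9° (east) — crosses 180°.
Leg 4: -104.9° → +24.8°, shortest Δλ = 129.7° (east) — does not cross 180°.
Leg 5: +24.8° → -171.7°, shortest Δλ = 163.5° (east) — crosses 180°.
Total crossings: 2.

2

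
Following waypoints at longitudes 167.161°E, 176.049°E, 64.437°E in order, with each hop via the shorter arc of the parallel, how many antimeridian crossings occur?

0

Leg 1: +167.161° → +176.049°, shortest Δλ = 8.888° (east) — does not cross 180°.
Leg 2: +176.049° → +64.437°, shortest Δλ = -111.612° (west) — does not cross 180°.
Total crossings: 0.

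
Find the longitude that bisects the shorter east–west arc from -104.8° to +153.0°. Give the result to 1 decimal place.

-155.9°

Signed shortest Δλ from -104.8° to +153.0° is -102.2°.
Midpoint longitude = -104.8° + (-102.2°)/2 = -104.8° − 51.1° = -155.9°.
(The naïve average (-104.8 + +153.0)/2 = 24.1° is on the wrong side of the globe.)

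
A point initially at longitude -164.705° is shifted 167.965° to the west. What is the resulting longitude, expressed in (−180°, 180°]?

Start at -164.705°; shift −167.965° → -332.670°.
-332.670° lies outside (−180°, 180°]; add 360° → +27.330°.

+27.330°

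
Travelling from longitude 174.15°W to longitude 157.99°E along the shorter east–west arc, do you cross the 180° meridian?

Naïve |157.99 − -174.15| = 332.14° > 180°, so the shorter arc goes the other way round — across 180°.
Signed shortest Δλ = ((157.99 − -174.15 + 180) mod 360) − 180 = -27.86°.
Going west by 27.86° from -174.15° passes through 180° before reaching +157.99°.

Yes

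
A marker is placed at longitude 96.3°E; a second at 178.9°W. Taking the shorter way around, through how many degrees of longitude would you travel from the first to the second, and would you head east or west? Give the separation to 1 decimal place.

Raw difference: -178.9 − 96.3 = -275.2°.
Normalise into (−180°, 180°]: -275.2° + 360° = 84.8°.
Positive ⇒ the second point lies to the east; separation 84.8°.

84.8° east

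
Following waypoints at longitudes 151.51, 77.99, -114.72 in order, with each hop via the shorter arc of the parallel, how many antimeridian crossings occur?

1

Leg 1: +151.51° → +77.99°, shortest Δλ = -73.52° (west) — does not cross 180°.
Leg 2: +77.99° → -114.72°, shortest Δλ = 167.29° (east) — crosses 180°.
Total crossings: 1.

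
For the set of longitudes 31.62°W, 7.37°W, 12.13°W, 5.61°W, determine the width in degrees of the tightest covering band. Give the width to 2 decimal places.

Sort the longitudes: -31.62°, -12.13°, -7.37°, -5.61°.
Eastward gaps between consecutive values (wrapping around): 19.49°, 4.76°, 1.76°, 333.99°.
Largest gap = 333.99° ⇒ minimal covering band is its complement: 360° − 333.99° = 26.01°.
Band runs from -31.62° eastward to -5.61°.

26.01°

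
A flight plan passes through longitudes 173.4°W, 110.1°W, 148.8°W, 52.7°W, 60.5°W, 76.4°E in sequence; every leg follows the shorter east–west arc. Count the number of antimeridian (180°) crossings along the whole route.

Leg 1: -173.4° → -110.1°, shortest Δλ = 63.3° (east) — does not cross 180°.
Leg 2: -110.1° → -148.8°, shortest Δλ = -38.7° (west) — does not cross 180°.
Leg 3: -148.8° → -52.7°, shortest Δλ = 96.1° (east) — does not cross 180°.
Leg 4: -52.7° → -60.5°, shortest Δλ = -7.8° (west) — does not cross 180°.
Leg 5: -60.5° → +76.4°, shortest Δλ = 136.9° (east) — does not cross 180°.
Total crossings: 0.

0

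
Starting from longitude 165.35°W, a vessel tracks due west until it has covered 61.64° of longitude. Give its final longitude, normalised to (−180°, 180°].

Start at -165.35°; shift −61.64° → -226.99°.
-226.99° lies outside (−180°, 180°]; add 360° → +133.01°.

133.01°E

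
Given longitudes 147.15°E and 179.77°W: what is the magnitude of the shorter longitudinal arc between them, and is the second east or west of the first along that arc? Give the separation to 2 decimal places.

Raw difference: -179.77 − 147.15 = -326.92°.
Normalise into (−180°, 180°]: -326.92° + 360° = 33.08°.
Positive ⇒ the second point lies to the east; separation 33.08°.

33.08° east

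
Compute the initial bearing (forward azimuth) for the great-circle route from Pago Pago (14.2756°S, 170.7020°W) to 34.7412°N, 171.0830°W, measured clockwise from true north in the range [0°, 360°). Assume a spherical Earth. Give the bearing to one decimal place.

359.6°

Δλ = -171.0830 − -170.7020 = -0.3810°.
θ = atan2( sin Δλ · cos φ₂ , cos φ₁ · sin φ₂ − sin φ₁ · cos φ₂ · cos Δλ )
  = atan2(-0.00546, 0.75490) = -0.415° → normalised to [0°, 360°): 359.585°.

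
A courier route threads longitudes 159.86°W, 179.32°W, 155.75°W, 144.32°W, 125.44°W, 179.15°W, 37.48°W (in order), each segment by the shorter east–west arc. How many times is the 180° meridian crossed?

0

Leg 1: -159.86° → -179.32°, shortest Δλ = -19.46° (west) — does not cross 180°.
Leg 2: -179.32° → -155.75°, shortest Δλ = 23.57° (east) — does not cross 180°.
Leg 3: -155.75° → -144.32°, shortest Δλ = 11.43° (east) — does not cross 180°.
Leg 4: -144.32° → -125.44°, shortest Δλ = 18.88° (east) — does not cross 180°.
Leg 5: -125.44° → -179.15°, shortest Δλ = -53.71° (west) — does not cross 180°.
Leg 6: -179.15° → -37.48°, shortest Δλ = 141.67° (east) — does not cross 180°.
Total crossings: 0.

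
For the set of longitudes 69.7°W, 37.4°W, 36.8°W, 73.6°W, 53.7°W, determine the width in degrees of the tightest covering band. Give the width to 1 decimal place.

Sort the longitudes: -73.6°, -69.7°, -53.7°, -37.4°, -36.8°.
Eastward gaps between consecutive values (wrapping around): 3.9°, 16.0°, 16.3°, 0.6°, 323.2°.
Largest gap = 323.2° ⇒ minimal covering band is its complement: 360° − 323.2° = 36.8°.
Band runs from -73.6° eastward to -36.8°.

36.8°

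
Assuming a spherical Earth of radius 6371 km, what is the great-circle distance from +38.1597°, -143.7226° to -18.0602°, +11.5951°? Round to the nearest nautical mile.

Δλ = 11.5951 − -143.7226 = 155.3177°.
Δφ = -18.0602 − 38.1597 = -56.2199°.
a = sin²(Δφ/2) + cos φ₁ · cos φ₂ · sin²(Δλ/2) = 0.935399.
c = 2·atan2(√a, √(1−a)) = 2.62762 rad → d = 6371·c ≈ 16740.57 km ≈ 9039.19 nmi.

9039 nmi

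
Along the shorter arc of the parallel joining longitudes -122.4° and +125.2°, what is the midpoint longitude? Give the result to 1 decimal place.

Signed shortest Δλ from -122.4° to +125.2° is -112.4°.
Midpoint longitude = -122.4° + (-112.4°)/2 = -122.4° − 56.2° = -178.6°.
(The naïve average (-122.4 + +125.2)/2 = 1.4° is on the wrong side of the globe.)

-178.6°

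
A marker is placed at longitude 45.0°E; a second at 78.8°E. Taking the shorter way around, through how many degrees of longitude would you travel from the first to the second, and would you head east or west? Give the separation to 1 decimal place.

33.8° east

Raw difference: 78.8 − 45.0 = 33.8°.
Normalise into (−180°, 180°]: 33.8° stays 33.8°.
Positive ⇒ the second point lies to the east; separation 33.8°.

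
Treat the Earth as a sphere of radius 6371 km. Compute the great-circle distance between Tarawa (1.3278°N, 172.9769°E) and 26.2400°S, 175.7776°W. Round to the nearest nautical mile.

1779 nmi

Δλ = -175.7776 − 172.9769 = -348.7545°; wrapped into (−180°, 180°]: 11.2455°.
Δφ = -26.2400 − 1.3278 = -27.5678°.
a = sin²(Δφ/2) + cos φ₁ · cos φ₂ · sin²(Δλ/2) = 0.065376.
c = 2·atan2(√a, √(1−a)) = 0.51712 rad → d = 6371·c ≈ 3294.56 km ≈ 1778.92 nmi.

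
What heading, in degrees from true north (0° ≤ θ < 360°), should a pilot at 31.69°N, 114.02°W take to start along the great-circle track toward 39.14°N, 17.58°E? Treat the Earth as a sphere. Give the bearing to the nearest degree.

Δλ = 17.58 − -114.02 = 131.60°.
θ = atan2( sin Δλ · cos φ₂ , cos φ₁ · sin φ₂ − sin φ₁ · cos φ₂ · cos Δλ )
  = atan2(0.58000, 0.80762) = 35.684° → normalised to [0°, 360°): 35.684°.

36°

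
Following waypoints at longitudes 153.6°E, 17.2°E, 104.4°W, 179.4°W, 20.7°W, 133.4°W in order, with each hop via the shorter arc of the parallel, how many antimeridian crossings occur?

Leg 1: +153.6° → +17.2°, shortest Δλ = -136.4° (west) — does not cross 180°.
Leg 2: +17.2° → -104.4°, shortest Δλ = -121.6° (west) — does not cross 180°.
Leg 3: -104.4° → -179.4°, shortest Δλ = -75.0° (west) — does not cross 180°.
Leg 4: -179.4° → -20.7°, shortest Δλ = 158.7° (east) — does not cross 180°.
Leg 5: -20.7° → -133.4°, shortest Δλ = -112.7° (west) — does not cross 180°.
Total crossings: 0.

0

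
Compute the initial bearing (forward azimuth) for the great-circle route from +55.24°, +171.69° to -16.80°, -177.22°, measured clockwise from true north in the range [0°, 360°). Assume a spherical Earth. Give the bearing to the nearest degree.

169°

Δλ = -177.22 − 171.69 = -348.91°; wrapped into (−180°, 180°]: 11.09°.
θ = atan2( sin Δλ · cos φ₂ , cos φ₁ · sin φ₂ − sin φ₁ · cos φ₂ · cos Δλ )
  = atan2(0.18414, -0.93659) = 168.877° → normalised to [0°, 360°): 168.877°.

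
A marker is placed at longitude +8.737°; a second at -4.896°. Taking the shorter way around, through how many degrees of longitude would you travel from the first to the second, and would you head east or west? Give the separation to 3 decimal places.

Raw difference: -4.896 − 8.737 = -13.633°.
Normalise into (−180°, 180°]: -13.633° stays -13.633°.
Negative ⇒ the second point lies to the west; separation 13.633°.

13.633° west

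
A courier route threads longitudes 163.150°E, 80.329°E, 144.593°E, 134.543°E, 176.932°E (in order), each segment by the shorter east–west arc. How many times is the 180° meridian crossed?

Leg 1: +163.150° → +80.329°, shortest Δλ = -82.821° (west) — does not cross 180°.
Leg 2: +80.329° → +144.593°, shortest Δλ = 64.264° (east) — does not cross 180°.
Leg 3: +144.593° → +134.543°, shortest Δλ = -10.05° (west) — does not cross 180°.
Leg 4: +134.543° → +176.932°, shortest Δλ = 42.389° (east) — does not cross 180°.
Total crossings: 0.

0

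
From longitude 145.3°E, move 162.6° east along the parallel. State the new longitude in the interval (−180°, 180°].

Start at +145.3°; shift +162.6° → +307.9°.
+307.9° lies outside (−180°, 180°]; subtract 360° → -52.1°.

52.1°W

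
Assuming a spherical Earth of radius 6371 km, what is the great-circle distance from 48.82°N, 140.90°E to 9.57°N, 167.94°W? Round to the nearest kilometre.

6431 km

Δλ = -167.94 − 140.90 = -308.84°; wrapped into (−180°, 180°]: 51.16°.
Δφ = 9.57 − 48.82 = -39.25°.
a = sin²(Δφ/2) + cos φ₁ · cos φ₂ · sin²(Δλ/2) = 0.233843.
c = 2·atan2(√a, √(1−a)) = 1.00947 rad → d = 6371·c ≈ 6431.30 km.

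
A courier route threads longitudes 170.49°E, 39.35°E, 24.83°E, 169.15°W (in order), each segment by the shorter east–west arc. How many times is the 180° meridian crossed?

1

Leg 1: +170.49° → +39.35°, shortest Δλ = -131.14° (west) — does not cross 180°.
Leg 2: +39.35° → +24.83°, shortest Δλ = -14.52° (west) — does not cross 180°.
Leg 3: +24.83° → -169.15°, shortest Δλ = 166.02° (east) — crosses 180°.
Total crossings: 1.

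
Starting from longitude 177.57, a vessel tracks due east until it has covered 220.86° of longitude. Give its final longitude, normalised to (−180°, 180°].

+38.43°

Start at +177.57°; shift +220.86° → +398.43°.
+398.43° lies outside (−180°, 180°]; subtract 360° → +38.43°.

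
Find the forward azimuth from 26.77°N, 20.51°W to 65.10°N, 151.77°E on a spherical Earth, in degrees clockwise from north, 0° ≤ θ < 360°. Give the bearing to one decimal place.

3.2°

Δλ = 151.77 − -20.51 = 172.28°.
θ = atan2( sin Δλ · cos φ₂ , cos φ₁ · sin φ₂ − sin φ₁ · cos φ₂ · cos Δλ )
  = atan2(0.05656, 0.99775) = 3.244° → normalised to [0°, 360°): 3.244°.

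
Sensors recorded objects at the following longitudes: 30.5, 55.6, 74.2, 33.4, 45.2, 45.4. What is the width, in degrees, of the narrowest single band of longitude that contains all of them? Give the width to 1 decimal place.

Sort the longitudes: +30.5°, +33.4°, +45.2°, +45.4°, +55.6°, +74.2°.
Eastward gaps between consecutive values (wrapping around): 2.9°, 11.8°, 0.2°, 10.2°, 18.6°, 316.3°.
Largest gap = 316.3° ⇒ minimal covering band is its complement: 360° − 316.3° = 43.7°.
Band runs from +30.5° eastward to +74.2°.

43.7°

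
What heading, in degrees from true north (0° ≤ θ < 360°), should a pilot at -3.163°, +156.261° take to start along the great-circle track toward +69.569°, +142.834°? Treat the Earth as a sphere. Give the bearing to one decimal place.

355.1°

Δλ = 142.834 − 156.261 = -13.427°.
θ = atan2( sin Δλ · cos φ₂ , cos φ₁ · sin φ₂ − sin φ₁ · cos φ₂ · cos Δλ )
  = atan2(-0.08106, 0.95440) = -4.855° → normalised to [0°, 360°): 355.145°.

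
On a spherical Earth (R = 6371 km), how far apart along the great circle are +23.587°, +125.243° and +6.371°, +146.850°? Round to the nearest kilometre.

3000 km

Δλ = 146.850 − 125.243 = 21.607°.
Δφ = 6.371 − 23.587 = -17.216°.
a = sin²(Δφ/2) + cos φ₁ · cos φ₂ · sin²(Δλ/2) = 0.054402.
c = 2·atan2(√a, √(1−a)) = 0.47082 rad → d = 6371·c ≈ 2999.61 km.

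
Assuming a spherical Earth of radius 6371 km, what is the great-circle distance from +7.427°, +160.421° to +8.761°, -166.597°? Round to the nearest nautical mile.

1962 nmi

Δλ = -166.597 − 160.421 = -327.018°; wrapped into (−180°, 180°]: 32.982°.
Δφ = 8.761 − 7.427 = 1.334°.
a = sin²(Δφ/2) + cos φ₁ · cos φ₂ · sin²(Δλ/2) = 0.079106.
c = 2·atan2(√a, √(1−a)) = 0.57021 rad → d = 6371·c ≈ 3632.81 km ≈ 1961.56 nmi.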